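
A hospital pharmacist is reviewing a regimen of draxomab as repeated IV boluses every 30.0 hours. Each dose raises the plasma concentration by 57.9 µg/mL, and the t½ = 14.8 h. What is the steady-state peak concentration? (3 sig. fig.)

k = ln 2 / 14.8 = 0.04683 h⁻¹
Fraction remaining after one interval: e^(−kτ) = e^(−0.04683 × 30.0) = 0.2454
R = 1 / (1 − 0.2454) = 1.325
Css,max = 57.9 × 1.325 ≈ 76.7 µg/mL

76.7 µg/mL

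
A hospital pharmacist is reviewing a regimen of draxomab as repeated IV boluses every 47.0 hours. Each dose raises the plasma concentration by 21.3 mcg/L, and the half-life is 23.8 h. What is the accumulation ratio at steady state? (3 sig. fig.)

1.34

k = ln 2 / 23.8 = 0.02912 h⁻¹
Fraction remaining after one interval: e^(−kτ) = e^(−0.02912 × 47.0) = 0.2544
R = 1 / (1 − 0.2544) = 1 / 0.7456 ≈ 1.34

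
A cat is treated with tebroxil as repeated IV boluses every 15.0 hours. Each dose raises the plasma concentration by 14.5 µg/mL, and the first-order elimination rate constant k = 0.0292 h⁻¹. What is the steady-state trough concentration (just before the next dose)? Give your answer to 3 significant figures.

Fraction remaining after one interval: e^(−kτ) = e^(−0.02920 × 15.0) = 0.6453
R = 1 / (1 − 0.6453) = 2.819
Css,max = 14.5 × 2.819 = 40.88 µg/mL
Css,min = Css,max × e^(−kτ) = 40.88 × 0.6453 ≈ 26.4 µg/mL

26.4 µg/mL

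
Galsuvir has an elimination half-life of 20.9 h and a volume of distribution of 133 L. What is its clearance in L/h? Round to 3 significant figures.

4.41 L/h

k = ln 2 / t½ = ln 2 / 20.9 = 0.03316 h⁻¹
CL = k · V = 0.03316 × 133 ≈ 4.41 L/h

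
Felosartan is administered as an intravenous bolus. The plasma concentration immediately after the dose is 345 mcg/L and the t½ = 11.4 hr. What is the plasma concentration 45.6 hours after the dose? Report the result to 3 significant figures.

21.6 mcg/L

k = ln 2 / 11.4 = 0.06080 hr⁻¹
45.6 hr is 4.000 half-lives, so C = 345 × (1/2)^4.000 = 345 × 0.06250 ≈ 21.6 mcg/L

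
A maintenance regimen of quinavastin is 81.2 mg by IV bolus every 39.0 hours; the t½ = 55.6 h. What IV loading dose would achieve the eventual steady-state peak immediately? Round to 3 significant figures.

k = ln 2 / 55.6 = 0.01247 h⁻¹
Accumulation ratio R = 1 / (1 − e^(−kτ)) = 1 / (1 − e^(−0.01247×39.0)) = 1 / (1 − 0.6150) = 2.597
Loading dose = maintenance dose × R = 81.2 × 2.597 ≈ 211 mg

211 mg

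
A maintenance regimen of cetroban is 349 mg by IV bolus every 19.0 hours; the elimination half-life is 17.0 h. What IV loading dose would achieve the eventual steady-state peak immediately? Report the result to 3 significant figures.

647 mg

k = ln 2 / 17.0 = 0.04077 h⁻¹
Accumulation ratio R = 1 / (1 − e^(−kτ)) = 1 / (1 − e^(−0.04077×19.0)) = 1 / (1 − 0.4608) = 1.855
Loading dose = maintenance dose × R = 349 × 1.855 ≈ 647 mg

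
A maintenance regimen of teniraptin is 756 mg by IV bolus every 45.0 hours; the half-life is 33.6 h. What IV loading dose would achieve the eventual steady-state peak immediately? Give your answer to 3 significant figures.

k = ln 2 / 33.6 = 0.02063 h⁻¹
Accumulation ratio R = 1 / (1 − e^(−kτ)) = 1 / (1 − e^(−0.02063×45.0)) = 1 / (1 − 0.3952) = 1.653
Loading dose = maintenance dose × R = 756 × 1.653 ≈ 1250 mg

1250 mg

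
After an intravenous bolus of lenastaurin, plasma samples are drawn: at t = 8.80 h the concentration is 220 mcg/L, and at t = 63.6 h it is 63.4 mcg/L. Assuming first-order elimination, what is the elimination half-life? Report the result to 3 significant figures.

30.5 hours

k = ln(C₁/C₂) / (t₂ − t₁) = ln(220/63.4) / (63.6 − 8.80)
  = 1.244 / 54.80 = 0.02270 h⁻¹
t½ = ln 2 / k = ln 2 / 0.02270 ≈ 30.5 hours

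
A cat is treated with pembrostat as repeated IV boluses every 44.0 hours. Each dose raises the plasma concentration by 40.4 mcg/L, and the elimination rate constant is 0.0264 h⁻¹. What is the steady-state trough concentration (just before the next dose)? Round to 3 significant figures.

18.4 mcg/L

Fraction remaining after one interval: e^(−kτ) = e^(−0.02640 × 44.0) = 0.3130
R = 1 / (1 − 0.3130) = 1.456
Css,max = 40.4 × 1.456 = 58.81 mcg/L
Css,min = Css,max × e^(−kτ) = 58.81 × 0.3130 ≈ 18.4 mcg/L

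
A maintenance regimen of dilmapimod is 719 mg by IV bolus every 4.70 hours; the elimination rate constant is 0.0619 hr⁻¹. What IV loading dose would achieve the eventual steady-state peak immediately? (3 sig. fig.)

2850 mg

Accumulation ratio R = 1 / (1 − e^(−kτ)) = 1 / (1 − e^(−0.06190×4.70)) = 1 / (1 − 0.7476) = 3.961
Loading dose = maintenance dose × R = 719 × 3.961 ≈ 2850 mg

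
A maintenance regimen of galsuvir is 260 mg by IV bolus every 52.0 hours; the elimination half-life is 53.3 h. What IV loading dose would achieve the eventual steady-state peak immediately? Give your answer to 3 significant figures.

529 mg

k = ln 2 / 53.3 = 0.01300 h⁻¹
Accumulation ratio R = 1 / (1 − e^(−kτ)) = 1 / (1 − e^(−0.01300×52.0)) = 1 / (1 − 0.5085) = 2.035
Loading dose = maintenance dose × R = 260 × 2.035 ≈ 529 mg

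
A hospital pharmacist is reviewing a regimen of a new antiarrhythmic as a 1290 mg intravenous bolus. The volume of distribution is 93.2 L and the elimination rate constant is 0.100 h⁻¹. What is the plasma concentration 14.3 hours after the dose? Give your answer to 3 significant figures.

C₀ = dose / V = 1290 / 93.2 = 13.84 µg/mL
C(t) = C₀ e^(−kt) = 13.84 × e^(−0.1000 × 14.3) = 13.84 × e^(−1.430) = 13.84 × 0.2393 ≈ 3.31 µg/mL

3.31 µg/mL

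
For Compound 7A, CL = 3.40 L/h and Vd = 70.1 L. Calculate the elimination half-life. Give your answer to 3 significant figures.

14.3 hours

k = CL / V = 3.40 / 70.1 = 0.04850 h⁻¹
t½ = ln 2 / k = ln 2 / 0.04850 ≈ 14.3 hours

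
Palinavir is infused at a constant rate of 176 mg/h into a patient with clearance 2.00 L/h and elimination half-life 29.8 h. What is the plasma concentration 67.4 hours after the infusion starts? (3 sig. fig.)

Css = rate / CL = 176 / 2.00 = 88.00 µg/mL
k = ln 2 / 29.8 = 0.02326 h⁻¹
C(t) = Css (1 − e^(−kt)) = 88.00 × (1 − e^(−1.568)) = 88.00 × 0.7915 ≈ 69.7 µg/mL

69.7 µg/mL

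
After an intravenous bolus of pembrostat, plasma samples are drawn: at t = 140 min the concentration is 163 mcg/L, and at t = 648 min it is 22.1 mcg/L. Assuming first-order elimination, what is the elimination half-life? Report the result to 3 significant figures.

k = ln(C₁/C₂) / (t₂ − t₁) = ln(163/22.1) / (648 − 140)
  = 1.998 / 508.0 = 0.003933 min⁻¹
t½ = ln 2 / k = ln 2 / 0.003933 ≈ 176 minutes

176 minutes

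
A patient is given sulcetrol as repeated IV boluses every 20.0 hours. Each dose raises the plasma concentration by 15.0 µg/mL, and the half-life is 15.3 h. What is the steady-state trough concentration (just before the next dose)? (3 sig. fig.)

10.2 µg/mL

k = ln 2 / 15.3 = 0.04530 h⁻¹
Fraction remaining after one interval: e^(−kτ) = e^(−0.04530 × 20.0) = 0.4041
R = 1 / (1 − 0.4041) = 1.678
Css,max = 15.0 × 1.678 = 25.17 µg/mL
Css,min = Css,max × e^(−kτ) = 25.17 × 0.4041 ≈ 10.2 µg/mL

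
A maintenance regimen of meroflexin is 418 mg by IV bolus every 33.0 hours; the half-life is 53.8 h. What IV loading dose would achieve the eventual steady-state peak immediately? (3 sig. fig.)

k = ln 2 / 53.8 = 0.01288 h⁻¹
Accumulation ratio R = 1 / (1 − e^(−kτ)) = 1 / (1 − e^(−0.01288×33.0)) = 1 / (1 − 0.6537) = 2.887
Loading dose = maintenance dose × R = 418 × 2.887 ≈ 1210 mg

1210 mg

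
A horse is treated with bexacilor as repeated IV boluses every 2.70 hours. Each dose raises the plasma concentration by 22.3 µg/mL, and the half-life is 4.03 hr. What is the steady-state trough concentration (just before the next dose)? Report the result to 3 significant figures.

k = ln 2 / 4.03 = 0.1720 hr⁻¹
Fraction remaining after one interval: e^(−kτ) = e^(−0.1720 × 2.70) = 0.6285
R = 1 / (1 − 0.6285) = 2.692
Css,max = 22.3 × 2.692 = 60.03 µg/mL
Css,min = Css,max × e^(−kτ) = 60.03 × 0.6285 ≈ 37.7 µg/mL

37.7 µg/mL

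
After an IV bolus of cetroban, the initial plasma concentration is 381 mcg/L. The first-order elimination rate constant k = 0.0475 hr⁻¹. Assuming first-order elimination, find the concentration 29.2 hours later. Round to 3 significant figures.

C(t) = C₀ e^(−kt) = 381 × e^(−0.04750 × 29.2) = 381 × e^(−1.387) = 381 × 0.2498 ≈ 95.2 mcg/L

95.2 mcg/L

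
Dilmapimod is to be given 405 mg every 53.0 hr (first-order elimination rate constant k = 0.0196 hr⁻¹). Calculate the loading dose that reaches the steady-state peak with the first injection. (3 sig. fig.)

Accumulation ratio R = 1 / (1 − e^(−kτ)) = 1 / (1 − e^(−0.01960×53.0)) = 1 / (1 − 0.3539) = 1.548
Loading dose = maintenance dose × R = 405 × 1.548 ≈ 627 mg

627 mg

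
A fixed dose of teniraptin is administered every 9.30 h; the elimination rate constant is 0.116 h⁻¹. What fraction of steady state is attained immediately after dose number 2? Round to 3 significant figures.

0.884

f_n = 1 − e^(−nkτ) = 1 − e^(−2 × 0.1160 × 9.30) = 1 − e^(−2.158) = 1 − 0.1156 ≈ 0.884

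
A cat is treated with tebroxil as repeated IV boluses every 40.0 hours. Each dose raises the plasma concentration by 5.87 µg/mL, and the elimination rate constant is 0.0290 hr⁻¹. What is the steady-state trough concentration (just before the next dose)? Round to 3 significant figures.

2.68 µg/mL

Fraction remaining after one interval: e^(−kτ) = e^(−0.02900 × 40.0) = 0.3135
R = 1 / (1 − 0.3135) = 1.457
Css,max = 5.87 × 1.457 = 8.550 µg/mL
Css,min = Css,max × e^(−kτ) = 8.550 × 0.3135 ≈ 2.68 µg/mL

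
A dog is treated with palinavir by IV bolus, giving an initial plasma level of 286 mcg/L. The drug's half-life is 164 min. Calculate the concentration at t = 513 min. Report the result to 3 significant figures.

k = ln 2 / 164 = 0.004227 min⁻¹
513 min is 3.128 half-lives, so C = 286 × (1/2)^3.128 = 286 × 0.1144 ≈ 32.7 mcg/L

32.7 mcg/L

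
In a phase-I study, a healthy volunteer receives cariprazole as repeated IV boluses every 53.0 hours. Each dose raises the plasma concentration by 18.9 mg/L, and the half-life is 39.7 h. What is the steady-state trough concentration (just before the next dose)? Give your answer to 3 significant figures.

12.4 mg/L

k = ln 2 / 39.7 = 0.01746 h⁻¹
Fraction remaining after one interval: e^(−kτ) = e^(−0.01746 × 53.0) = 0.3964
R = 1 / (1 − 0.3964) = 1.657
Css,max = 18.9 × 1.657 = 31.31 mg/L
Css,min = Css,max × e^(−kτ) = 31.31 × 0.3964 ≈ 12.4 mg/L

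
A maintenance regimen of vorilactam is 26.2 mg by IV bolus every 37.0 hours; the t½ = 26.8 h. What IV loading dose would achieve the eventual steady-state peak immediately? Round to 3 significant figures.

k = ln 2 / 26.8 = 0.02586 h⁻¹
Accumulation ratio R = 1 / (1 − e^(−kτ)) = 1 / (1 − e^(−0.02586×37.0)) = 1 / (1 − 0.3841) = 1.624
Loading dose = maintenance dose × R = 26.2 × 1.624 ≈ 42.5 mg

42.5 mg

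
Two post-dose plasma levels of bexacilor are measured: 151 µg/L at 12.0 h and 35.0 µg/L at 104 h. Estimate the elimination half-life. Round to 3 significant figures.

43.6 hours

k = ln(C₁/C₂) / (t₂ − t₁) = ln(151/35.0) / (104 − 12.0)
  = 1.462 / 92.00 = 0.01589 h⁻¹
t½ = ln 2 / k = ln 2 / 0.01589 ≈ 43.6 hours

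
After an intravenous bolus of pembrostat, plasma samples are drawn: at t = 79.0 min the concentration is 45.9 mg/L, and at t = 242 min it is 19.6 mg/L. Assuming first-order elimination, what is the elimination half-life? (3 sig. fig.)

133 minutes

k = ln(C₁/C₂) / (t₂ − t₁) = ln(45.9/19.6) / (242 − 79.0)
  = 0.8509 / 163.0 = 0.005220 min⁻¹
t½ = ln 2 / k = ln 2 / 0.005220 ≈ 133 minutes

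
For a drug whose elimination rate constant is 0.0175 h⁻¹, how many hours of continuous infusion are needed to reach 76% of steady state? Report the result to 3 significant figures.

f = 1 − e^(−kt)  ⇒  t = −ln(1 − f) / k
t = −ln(1 − 0.76) / 0.01750 = 1.427 / 0.01750 ≈ 81.5 hours

81.5 hours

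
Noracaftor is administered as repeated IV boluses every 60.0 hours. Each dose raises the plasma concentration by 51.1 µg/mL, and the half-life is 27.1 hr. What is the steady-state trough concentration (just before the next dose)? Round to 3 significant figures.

14.0 µg/mL

k = ln 2 / 27.1 = 0.02558 hr⁻¹
Fraction remaining after one interval: e^(−kτ) = e^(−0.02558 × 60.0) = 0.2155
R = 1 / (1 − 0.2155) = 1.275
Css,max = 51.1 × 1.275 = 65.14 µg/mL
Css,min = Css,max × e^(−kτ) = 65.14 × 0.2155 ≈ 14.0 µg/mL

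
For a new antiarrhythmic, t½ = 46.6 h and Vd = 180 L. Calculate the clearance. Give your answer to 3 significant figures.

k = ln 2 / t½ = ln 2 / 46.6 = 0.01487 h⁻¹
CL = k · V = 0.01487 × 180 ≈ 2.68 L/h

2.68 L/h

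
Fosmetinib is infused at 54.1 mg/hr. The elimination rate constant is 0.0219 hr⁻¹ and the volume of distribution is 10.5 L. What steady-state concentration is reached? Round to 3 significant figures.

235 µg/mL

CL = k · V = 0.0219 × 10.5 = 0.2299 L/hr
Css = rate / CL = 54.1 / 0.2299 ≈ 235 µg/mL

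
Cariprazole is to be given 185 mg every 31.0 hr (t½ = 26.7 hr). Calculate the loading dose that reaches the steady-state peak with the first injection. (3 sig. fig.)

335 mg

k = ln 2 / 26.7 = 0.02596 hr⁻¹
Accumulation ratio R = 1 / (1 − e^(−kτ)) = 1 / (1 − e^(−0.02596×31.0)) = 1 / (1 − 0.4472) = 1.809
Loading dose = maintenance dose × R = 185 × 1.809 ≈ 335 mg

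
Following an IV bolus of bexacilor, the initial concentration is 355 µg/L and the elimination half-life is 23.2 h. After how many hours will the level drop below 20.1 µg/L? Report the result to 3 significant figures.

k = ln 2 / 23.2 = 0.02988 h⁻¹
C(t) = C₀ e^(−kt)  ⇒  t = ln(C₀/C) / k
t = ln(355/20.1) / 0.02988 = 2.871 / 0.02988 ≈ 96.1 hours

96.1 hours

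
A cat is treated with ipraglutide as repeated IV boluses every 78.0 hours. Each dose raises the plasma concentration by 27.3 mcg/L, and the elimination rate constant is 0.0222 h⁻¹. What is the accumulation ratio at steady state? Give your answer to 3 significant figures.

1.22

Fraction remaining after one interval: e^(−kτ) = e^(−0.02220 × 78.0) = 0.1770
R = 1 / (1 − 0.1770) = 1 / 0.8230 ≈ 1.22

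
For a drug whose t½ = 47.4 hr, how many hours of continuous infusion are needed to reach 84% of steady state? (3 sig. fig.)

k = ln 2 / 47.4 = 0.01462 hr⁻¹
f = 1 − e^(−kt)  ⇒  t = −ln(1 − f) / k
t = −ln(1 − 0.84) / 0.01462 = 1.833 / 0.01462 ≈ 125 hours

125 hours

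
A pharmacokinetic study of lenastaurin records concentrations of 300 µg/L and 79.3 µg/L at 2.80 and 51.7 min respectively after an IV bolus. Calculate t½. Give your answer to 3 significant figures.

k = ln(C₁/C₂) / (t₂ − t₁) = ln(300/79.3) / (51.7 − 2.80)
  = 1.331 / 48.90 = 0.02721 min⁻¹
t½ = ln 2 / k = ln 2 / 0.02721 ≈ 25.5 minutes

25.5 minutes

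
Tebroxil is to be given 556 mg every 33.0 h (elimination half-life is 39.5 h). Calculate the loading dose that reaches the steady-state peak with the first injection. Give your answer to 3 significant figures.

1260 mg

k = ln 2 / 39.5 = 0.01755 h⁻¹
Accumulation ratio R = 1 / (1 − e^(−kτ)) = 1 / (1 − e^(−0.01755×33.0)) = 1 / (1 − 0.5604) = 2.275
Loading dose = maintenance dose × R = 556 × 2.275 ≈ 1260 mg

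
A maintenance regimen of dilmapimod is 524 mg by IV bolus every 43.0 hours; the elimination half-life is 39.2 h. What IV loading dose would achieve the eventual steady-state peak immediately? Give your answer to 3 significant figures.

984 mg

k = ln 2 / 39.2 = 0.01768 h⁻¹
Accumulation ratio R = 1 / (1 − e^(−kτ)) = 1 / (1 − e^(−0.01768×43.0)) = 1 / (1 − 0.4675) = 1.878
Loading dose = maintenance dose × R = 524 × 1.878 ≈ 984 mg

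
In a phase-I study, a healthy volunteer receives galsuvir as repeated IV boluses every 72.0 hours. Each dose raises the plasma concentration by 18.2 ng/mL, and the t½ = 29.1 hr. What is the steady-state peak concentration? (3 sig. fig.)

22.2 ng/mL

k = ln 2 / 29.1 = 0.02382 hr⁻¹
Fraction remaining after one interval: e^(−kτ) = e^(−0.02382 × 72.0) = 0.1800
R = 1 / (1 − 0.1800) = 1.219
Css,max = 18.2 × 1.219 ≈ 22.2 ng/mL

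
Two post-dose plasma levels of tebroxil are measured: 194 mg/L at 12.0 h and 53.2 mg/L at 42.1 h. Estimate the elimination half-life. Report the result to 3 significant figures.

k = ln(C₁/C₂) / (t₂ − t₁) = ln(194/53.2) / (42.1 − 12.0)
  = 1.294 / 30.10 = 0.04298 h⁻¹
t½ = ln 2 / k = ln 2 / 0.04298 ≈ 16.1 hours

16.1 hours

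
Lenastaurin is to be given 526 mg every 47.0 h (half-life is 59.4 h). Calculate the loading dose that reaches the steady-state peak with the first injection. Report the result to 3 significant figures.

k = ln 2 / 59.4 = 0.01167 h⁻¹
Accumulation ratio R = 1 / (1 − e^(−kτ)) = 1 / (1 − e^(−0.01167×47.0)) = 1 / (1 − 0.5778) = 2.369
Loading dose = maintenance dose × R = 526 × 2.369 ≈ 1250 mg

1250 mg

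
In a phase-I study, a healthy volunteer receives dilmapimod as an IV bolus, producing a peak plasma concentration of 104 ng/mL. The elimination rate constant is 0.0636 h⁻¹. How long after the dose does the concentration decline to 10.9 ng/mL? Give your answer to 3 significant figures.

35.5 hours

C(t) = C₀ e^(−kt)  ⇒  t = ln(C₀/C) / k
t = ln(104/10.9) / 0.06360 = 2.256 / 0.06360 ≈ 35.5 hours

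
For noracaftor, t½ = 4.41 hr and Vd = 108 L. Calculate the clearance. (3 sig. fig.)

k = ln 2 / t½ = ln 2 / 4.41 = 0.1572 hr⁻¹
CL = k · V = 0.1572 × 108 ≈ 17.0 L/hr

17.0 L/hr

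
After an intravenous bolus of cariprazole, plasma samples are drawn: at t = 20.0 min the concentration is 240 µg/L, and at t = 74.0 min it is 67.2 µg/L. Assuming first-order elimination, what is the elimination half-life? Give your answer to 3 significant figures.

29.4 minutes

k = ln(C₁/C₂) / (t₂ − t₁) = ln(240/67.2) / (74.0 − 20.0)
  = 1.273 / 54.00 = 0.02357 min⁻¹
t½ = ln 2 / k = ln 2 / 0.02357 ≈ 29.4 minutes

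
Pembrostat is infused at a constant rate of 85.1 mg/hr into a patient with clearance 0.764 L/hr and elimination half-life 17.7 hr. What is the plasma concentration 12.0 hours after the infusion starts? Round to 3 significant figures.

Css = rate / CL = 85.1 / 0.764 = 111.4 mg/L
k = ln 2 / 17.7 = 0.03916 hr⁻¹
C(t) = Css (1 − e^(−kt)) = 111.4 × (1 − e^(−0.4699)) = 111.4 × 0.3750 ≈ 41.8 mg/L

41.8 mg/L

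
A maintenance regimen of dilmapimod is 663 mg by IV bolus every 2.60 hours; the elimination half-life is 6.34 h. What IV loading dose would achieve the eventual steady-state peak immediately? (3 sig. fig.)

2680 mg

k = ln 2 / 6.34 = 0.1093 h⁻¹
Accumulation ratio R = 1 / (1 − e^(−kτ)) = 1 / (1 − e^(−0.1093×2.60)) = 1 / (1 − 0.7526) = 4.042
Loading dose = maintenance dose × R = 663 × 4.042 ≈ 2680 mg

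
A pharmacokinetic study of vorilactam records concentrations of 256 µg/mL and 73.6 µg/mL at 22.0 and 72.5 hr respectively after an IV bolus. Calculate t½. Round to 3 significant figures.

k = ln(C₁/C₂) / (t₂ − t₁) = ln(256/73.6) / (72.5 − 22.0)
  = 1.247 / 50.50 = 0.02468 hr⁻¹
t½ = ln 2 / k = ln 2 / 0.02468 ≈ 28.1 hours

28.1 hours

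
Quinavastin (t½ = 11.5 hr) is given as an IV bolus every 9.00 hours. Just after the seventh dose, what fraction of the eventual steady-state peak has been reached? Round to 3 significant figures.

0.978

k = ln 2 / 11.5 = 0.06027 hr⁻¹
f_n = 1 − e^(−nkτ) = 1 − e^(−7 × 0.06027 × 9.00) = 1 − e^(−3.797) = 1 − 0.02243 ≈ 0.978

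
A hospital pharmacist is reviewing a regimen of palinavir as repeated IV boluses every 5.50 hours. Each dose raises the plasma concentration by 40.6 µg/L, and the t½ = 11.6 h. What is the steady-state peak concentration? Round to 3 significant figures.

145 µg/L

k = ln 2 / 11.6 = 0.05975 h⁻¹
Fraction remaining after one interval: e^(−kτ) = e^(−0.05975 × 5.50) = 0.7199
R = 1 / (1 − 0.7199) = 3.570
Css,max = 40.6 × 3.570 ≈ 145 µg/L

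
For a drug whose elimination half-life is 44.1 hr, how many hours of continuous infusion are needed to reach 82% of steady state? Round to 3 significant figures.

k = ln 2 / 44.1 = 0.01572 hr⁻¹
f = 1 − e^(−kt)  ⇒  t = −ln(1 − f) / k
t = −ln(1 − 0.82) / 0.01572 = 1.715 / 0.01572 ≈ 109 hours

109 hours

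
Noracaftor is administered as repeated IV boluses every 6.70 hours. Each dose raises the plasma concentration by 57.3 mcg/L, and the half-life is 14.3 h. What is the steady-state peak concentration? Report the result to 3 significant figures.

k = ln 2 / 14.3 = 0.04847 h⁻¹
Fraction remaining after one interval: e^(−kτ) = e^(−0.04847 × 6.70) = 0.7227
R = 1 / (1 − 0.7227) = 3.606
Css,max = 57.3 × 3.606 ≈ 207 mcg/L

207 mcg/L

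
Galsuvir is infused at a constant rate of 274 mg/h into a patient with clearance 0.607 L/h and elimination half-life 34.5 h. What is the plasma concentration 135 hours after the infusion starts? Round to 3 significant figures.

421 mg/L

Css = rate / CL = 274 / 0.607 = 451.4 mg/L
k = ln 2 / 34.5 = 0.02009 h⁻¹
C(t) = Css (1 − e^(−kt)) = 451.4 × (1 − e^(−2.712)) = 451.4 × 0.9336 ≈ 421 mg/L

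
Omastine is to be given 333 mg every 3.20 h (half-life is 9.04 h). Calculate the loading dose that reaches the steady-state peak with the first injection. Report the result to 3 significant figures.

1530 mg

k = ln 2 / 9.04 = 0.07668 h⁻¹
Accumulation ratio R = 1 / (1 − e^(−kτ)) = 1 / (1 − e^(−0.07668×3.20)) = 1 / (1 − 0.7824) = 4.596
Loading dose = maintenance dose × R = 333 × 4.596 ≈ 1530 mg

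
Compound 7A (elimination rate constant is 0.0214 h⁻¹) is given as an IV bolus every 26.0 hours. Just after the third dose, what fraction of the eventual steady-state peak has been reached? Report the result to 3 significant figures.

0.812

f_n = 1 − e^(−nkτ) = 1 − e^(−3 × 0.02140 × 26.0) = 1 − e^(−1.669) = 1 − 0.1884 ≈ 0.812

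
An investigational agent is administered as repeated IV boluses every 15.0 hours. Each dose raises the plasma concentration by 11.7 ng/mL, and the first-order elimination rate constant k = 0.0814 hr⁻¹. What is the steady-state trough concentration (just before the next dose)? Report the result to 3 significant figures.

4.89 ng/mL

Fraction remaining after one interval: e^(−kτ) = e^(−0.08140 × 15.0) = 0.2949
R = 1 / (1 − 0.2949) = 1.418
Css,max = 11.7 × 1.418 = 16.59 ng/mL
Css,min = Css,max × e^(−kτ) = 16.59 × 0.2949 ≈ 4.89 ng/mL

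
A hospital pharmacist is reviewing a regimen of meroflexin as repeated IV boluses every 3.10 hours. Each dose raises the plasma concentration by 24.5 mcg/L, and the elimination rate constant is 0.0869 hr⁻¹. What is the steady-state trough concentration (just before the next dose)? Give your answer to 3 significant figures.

79.2 mcg/L

Fraction remaining after one interval: e^(−kτ) = e^(−0.08690 × 3.10) = 0.7638
R = 1 / (1 − 0.7638) = 4.235
Css,max = 24.5 × 4.235 = 103.7 mcg/L
Css,min = Css,max × e^(−kτ) = 103.7 × 0.7638 ≈ 79.2 mcg/L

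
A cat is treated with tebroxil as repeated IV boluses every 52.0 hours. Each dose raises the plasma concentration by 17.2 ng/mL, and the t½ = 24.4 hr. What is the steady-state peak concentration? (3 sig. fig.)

k = ln 2 / 24.4 = 0.02841 hr⁻¹
Fraction remaining after one interval: e^(−kτ) = e^(−0.02841 × 52.0) = 0.2283
R = 1 / (1 − 0.2283) = 1.296
Css,max = 17.2 × 1.296 ≈ 22.3 ng/mL

22.3 ng/mL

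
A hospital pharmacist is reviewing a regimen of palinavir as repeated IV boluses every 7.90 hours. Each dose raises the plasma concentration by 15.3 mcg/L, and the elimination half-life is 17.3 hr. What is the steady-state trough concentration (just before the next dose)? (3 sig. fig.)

k = ln 2 / 17.3 = 0.04007 hr⁻¹
Fraction remaining after one interval: e^(−kτ) = e^(−0.04007 × 7.90) = 0.7287
R = 1 / (1 − 0.7287) = 3.686
Css,max = 15.3 × 3.686 = 56.39 mcg/L
Css,min = Css,max × e^(−kτ) = 56.39 × 0.7287 ≈ 41.1 mcg/L

41.1 mcg/L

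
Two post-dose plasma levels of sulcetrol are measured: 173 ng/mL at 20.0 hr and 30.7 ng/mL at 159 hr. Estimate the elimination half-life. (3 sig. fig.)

55.7 hours

k = ln(C₁/C₂) / (t₂ − t₁) = ln(173/30.7) / (159 − 20.0)
  = 1.729 / 139.0 = 0.01244 hr⁻¹
t½ = ln 2 / k = ln 2 / 0.01244 ≈ 55.7 hours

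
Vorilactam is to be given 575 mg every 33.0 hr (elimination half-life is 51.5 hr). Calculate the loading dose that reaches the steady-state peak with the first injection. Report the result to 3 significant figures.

1600 mg

k = ln 2 / 51.5 = 0.01346 hr⁻¹
Accumulation ratio R = 1 / (1 − e^(−kτ)) = 1 / (1 − e^(−0.01346×33.0)) = 1 / (1 − 0.6414) = 2.788
Loading dose = maintenance dose × R = 575 × 2.788 ≈ 1600 mg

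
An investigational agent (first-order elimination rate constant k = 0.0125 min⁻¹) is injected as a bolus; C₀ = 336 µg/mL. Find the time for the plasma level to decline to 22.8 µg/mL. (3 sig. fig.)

C(t) = C₀ e^(−kt)  ⇒  t = ln(C₀/C) / k
t = ln(336/22.8) / 0.01250 = 2.690 / 0.01250 ≈ 215 minutes

215 minutes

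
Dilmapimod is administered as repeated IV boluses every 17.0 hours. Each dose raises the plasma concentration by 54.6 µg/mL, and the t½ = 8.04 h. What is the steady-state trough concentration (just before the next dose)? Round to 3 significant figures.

k = ln 2 / 8.04 = 0.08621 h⁻¹
Fraction remaining after one interval: e^(−kτ) = e^(−0.08621 × 17.0) = 0.2309
R = 1 / (1 − 0.2309) = 1.300
Css,max = 54.6 × 1.300 = 71.00 µg/mL
Css,min = Css,max × e^(−kτ) = 71.00 × 0.2309 ≈ 16.4 µg/mL

16.4 µg/mL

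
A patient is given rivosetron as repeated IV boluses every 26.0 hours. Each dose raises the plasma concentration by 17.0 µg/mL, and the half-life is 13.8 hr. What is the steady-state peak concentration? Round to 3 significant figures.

23.3 µg/mL

k = ln 2 / 13.8 = 0.05023 hr⁻¹
Fraction remaining after one interval: e^(−kτ) = e^(−0.05023 × 26.0) = 0.2709
R = 1 / (1 − 0.2709) = 1.372
Css,max = 17.0 × 1.372 ≈ 23.3 µg/mL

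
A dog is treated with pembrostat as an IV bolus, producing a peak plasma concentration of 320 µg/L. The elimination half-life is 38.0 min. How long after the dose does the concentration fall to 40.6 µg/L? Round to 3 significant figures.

k = ln 2 / 38.0 = 0.01824 min⁻¹
C(t) = C₀ e^(−kt)  ⇒  t = ln(C₀/C) / k
t = ln(320/40.6) / 0.01824 = 2.065 / 0.01824 ≈ 113 minutes

113 minutes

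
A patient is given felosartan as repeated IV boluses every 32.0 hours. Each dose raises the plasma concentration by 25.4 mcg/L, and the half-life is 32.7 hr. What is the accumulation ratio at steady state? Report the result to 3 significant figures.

k = ln 2 / 32.7 = 0.02120 hr⁻¹
Fraction remaining after one interval: e^(−kτ) = e^(−0.02120 × 32.0) = 0.5075
R = 1 / (1 − 0.5075) = 1 / 0.4925 ≈ 2.03

2.03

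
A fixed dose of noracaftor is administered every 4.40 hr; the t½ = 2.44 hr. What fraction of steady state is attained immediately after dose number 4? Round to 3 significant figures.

k = ln 2 / 2.44 = 0.2841 hr⁻¹
f_n = 1 − e^(−nkτ) = 1 − e^(−4 × 0.2841 × 4.40) = 1 − e^(−5.000) = 1 − 0.006740 ≈ 0.993

0.993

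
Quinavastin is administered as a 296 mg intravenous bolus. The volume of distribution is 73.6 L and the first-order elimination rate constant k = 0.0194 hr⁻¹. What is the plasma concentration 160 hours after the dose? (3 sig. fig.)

0.180 µg/mL

C₀ = dose / V = 296 / 73.6 = 4.022 µg/mL
C(t) = C₀ e^(−kt) = 4.022 × e^(−0.01940 × 160) = 4.022 × e^(−3.104) = 4.022 × 0.04487 ≈ 0.180 µg/mL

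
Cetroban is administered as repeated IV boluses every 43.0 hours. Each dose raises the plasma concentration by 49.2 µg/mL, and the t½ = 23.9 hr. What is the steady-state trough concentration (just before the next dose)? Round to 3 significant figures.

19.8 µg/mL

k = ln 2 / 23.9 = 0.02900 hr⁻¹
Fraction remaining after one interval: e^(−kτ) = e^(−0.02900 × 43.0) = 0.2873
R = 1 / (1 − 0.2873) = 1.403
Css,max = 49.2 × 1.403 = 69.04 µg/mL
Css,min = Css,max × e^(−kτ) = 69.04 × 0.2873 ≈ 19.8 µg/mL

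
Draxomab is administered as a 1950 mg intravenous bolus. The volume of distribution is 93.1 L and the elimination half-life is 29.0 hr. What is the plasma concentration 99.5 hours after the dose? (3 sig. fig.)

C₀ = dose / V = 1950 / 93.1 = 20.95 mg/L
k = ln 2 / 29.0 = 0.02390 hr⁻¹
C(t) = C₀ e^(−kt) = 20.95 × e^(−0.02390 × 99.5) = 20.95 × e^(−2.378) = 20.95 × 0.09272 ≈ 1.94 mg/L

1.94 mg/L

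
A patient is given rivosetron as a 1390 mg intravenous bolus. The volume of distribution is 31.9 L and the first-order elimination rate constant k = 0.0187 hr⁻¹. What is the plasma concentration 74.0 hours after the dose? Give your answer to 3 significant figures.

10.9 µg/mL

C₀ = dose / V = 1390 / 31.9 = 43.57 µg/mL
C(t) = C₀ e^(−kt) = 43.57 × e^(−0.01870 × 74.0) = 43.57 × e^(−1.384) = 43.57 × 0.2506 ≈ 10.9 µg/mL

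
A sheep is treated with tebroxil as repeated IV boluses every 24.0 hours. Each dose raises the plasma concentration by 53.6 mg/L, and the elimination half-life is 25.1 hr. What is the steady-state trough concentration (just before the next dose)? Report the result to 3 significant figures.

k = ln 2 / 25.1 = 0.02762 hr⁻¹
Fraction remaining after one interval: e^(−kτ) = e^(−0.02762 × 24.0) = 0.5154
R = 1 / (1 − 0.5154) = 2.064
Css,max = 53.6 × 2.064 = 110.6 mg/L
Css,min = Css,max × e^(−kτ) = 110.6 × 0.5154 ≈ 57.0 mg/L

57.0 mg/L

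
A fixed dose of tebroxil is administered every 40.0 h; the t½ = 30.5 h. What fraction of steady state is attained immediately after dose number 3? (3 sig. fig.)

k = ln 2 / 30.5 = 0.02273 h⁻¹
f_n = 1 − e^(−nkτ) = 1 − e^(−3 × 0.02273 × 40.0) = 1 − e^(−2.727) = 1 − 0.06541 ≈ 0.935

0.935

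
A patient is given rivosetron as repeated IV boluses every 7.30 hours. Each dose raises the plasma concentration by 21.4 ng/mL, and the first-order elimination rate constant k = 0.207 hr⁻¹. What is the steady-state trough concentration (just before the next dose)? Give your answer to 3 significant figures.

Fraction remaining after one interval: e^(−kτ) = e^(−0.2070 × 7.30) = 0.2207
R = 1 / (1 − 0.2207) = 1.283
Css,max = 21.4 × 1.283 = 27.46 ng/mL
Css,min = Css,max × e^(−kτ) = 27.46 × 0.2207 ≈ 6.06 ng/mL

6.06 ng/mL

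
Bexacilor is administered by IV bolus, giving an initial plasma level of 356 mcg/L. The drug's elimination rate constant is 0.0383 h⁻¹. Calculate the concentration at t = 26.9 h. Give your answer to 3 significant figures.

127 mcg/L

C(t) = C₀ e^(−kt) = 356 × e^(−0.03830 × 26.9) = 356 × e^(−1.030) = 356 × 0.3569 ≈ 127 mcg/L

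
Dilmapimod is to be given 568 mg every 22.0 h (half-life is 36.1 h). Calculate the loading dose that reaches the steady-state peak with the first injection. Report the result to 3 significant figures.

k = ln 2 / 36.1 = 0.01920 h⁻¹
Accumulation ratio R = 1 / (1 − e^(−kτ)) = 1 / (1 − e^(−0.01920×22.0)) = 1 / (1 − 0.6555) = 2.902
Loading dose = maintenance dose × R = 568 × 2.902 ≈ 1650 mg

1650 mg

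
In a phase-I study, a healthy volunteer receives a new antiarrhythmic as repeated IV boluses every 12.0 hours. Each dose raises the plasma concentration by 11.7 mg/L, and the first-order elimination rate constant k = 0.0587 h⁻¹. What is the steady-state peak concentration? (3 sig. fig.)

Fraction remaining after one interval: e^(−kτ) = e^(−0.05870 × 12.0) = 0.4944
R = 1 / (1 − 0.4944) = 1.978
Css,max = 11.7 × 1.978 ≈ 23.1 mg/L

23.1 mg/L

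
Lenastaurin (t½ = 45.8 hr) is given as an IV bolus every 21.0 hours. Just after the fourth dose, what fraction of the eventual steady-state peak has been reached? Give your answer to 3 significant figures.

k = ln 2 / 45.8 = 0.01513 hr⁻¹
f_n = 1 − e^(−nkτ) = 1 − e^(−4 × 0.01513 × 21.0) = 1 − e^(−1.271) = 1 − 0.2805 ≈ 0.720

0.720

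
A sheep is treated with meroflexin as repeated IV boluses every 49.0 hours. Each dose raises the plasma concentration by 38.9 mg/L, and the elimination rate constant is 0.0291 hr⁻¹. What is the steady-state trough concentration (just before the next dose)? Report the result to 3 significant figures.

12.3 mg/L

Fraction remaining after one interval: e^(−kτ) = e^(−0.02910 × 49.0) = 0.2403
R = 1 / (1 − 0.2403) = 1.316
Css,max = 38.9 × 1.316 = 51.20 mg/L
Css,min = Css,max × e^(−kτ) = 51.20 × 0.2403 ≈ 12.3 mg/L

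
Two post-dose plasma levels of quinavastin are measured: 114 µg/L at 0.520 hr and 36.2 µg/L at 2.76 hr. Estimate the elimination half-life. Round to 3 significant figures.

k = ln(C₁/C₂) / (t₂ − t₁) = ln(114/36.2) / (2.76 − 0.520)
  = 1.147 / 2.240 = 0.5121 hr⁻¹
t½ = ln 2 / k = ln 2 / 0.5121 ≈ 1.35 hours

1.35 hours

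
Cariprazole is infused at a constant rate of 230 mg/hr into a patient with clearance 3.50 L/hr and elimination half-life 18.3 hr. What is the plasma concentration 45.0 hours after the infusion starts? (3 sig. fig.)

Css = rate / CL = 230 / 3.50 = 65.71 µg/mL
k = ln 2 / 18.3 = 0.03788 hr⁻¹
C(t) = Css (1 − e^(−kt)) = 65.71 × (1 − e^(−1.704)) = 65.71 × 0.8181 ≈ 53.8 µg/mL

53.8 µg/mL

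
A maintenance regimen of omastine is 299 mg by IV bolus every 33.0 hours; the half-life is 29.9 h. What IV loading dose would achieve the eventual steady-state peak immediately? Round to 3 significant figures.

559 mg

k = ln 2 / 29.9 = 0.02318 h⁻¹
Accumulation ratio R = 1 / (1 − e^(−kτ)) = 1 / (1 − e^(−0.02318×33.0)) = 1 / (1 − 0.4653) = 1.870
Loading dose = maintenance dose × R = 299 × 1.870 ≈ 559 mg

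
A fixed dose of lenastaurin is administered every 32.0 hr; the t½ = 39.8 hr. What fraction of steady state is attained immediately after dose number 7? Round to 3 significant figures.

k = ln 2 / 39.8 = 0.01742 hr⁻¹
f_n = 1 − e^(−nkτ) = 1 − e^(−7 × 0.01742 × 32.0) = 1 − e^(−3.901) = 1 − 0.02022 ≈ 0.980

0.980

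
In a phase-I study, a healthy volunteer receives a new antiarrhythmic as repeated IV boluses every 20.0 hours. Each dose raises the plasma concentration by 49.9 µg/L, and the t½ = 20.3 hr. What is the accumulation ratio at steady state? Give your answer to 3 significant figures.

k = ln 2 / 20.3 = 0.03415 hr⁻¹
Fraction remaining after one interval: e^(−kτ) = e^(−0.03415 × 20.0) = 0.5051
R = 1 / (1 − 0.5051) = 1 / 0.4949 ≈ 2.02

2.02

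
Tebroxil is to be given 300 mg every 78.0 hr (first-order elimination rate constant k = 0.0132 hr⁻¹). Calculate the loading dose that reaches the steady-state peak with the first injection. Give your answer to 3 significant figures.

Accumulation ratio R = 1 / (1 − e^(−kτ)) = 1 / (1 − e^(−0.01320×78.0)) = 1 / (1 − 0.3571) = 1.556
Loading dose = maintenance dose × R = 300 × 1.556 ≈ 467 mg

467 mg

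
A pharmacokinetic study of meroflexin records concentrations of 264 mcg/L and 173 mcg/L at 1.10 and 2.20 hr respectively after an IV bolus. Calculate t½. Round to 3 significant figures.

1.80 hours

k = ln(C₁/C₂) / (t₂ − t₁) = ln(264/173) / (2.20 − 1.10)
  = 0.4227 / 1.100 = 0.3842 hr⁻¹
t½ = ln 2 / k = ln 2 / 0.3842 ≈ 1.80 hours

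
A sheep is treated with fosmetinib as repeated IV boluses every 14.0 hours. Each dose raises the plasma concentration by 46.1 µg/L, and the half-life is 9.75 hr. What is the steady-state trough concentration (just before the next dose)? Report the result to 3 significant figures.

27.0 µg/L

k = ln 2 / 9.75 = 0.07109 hr⁻¹
Fraction remaining after one interval: e^(−kτ) = e^(−0.07109 × 14.0) = 0.3696
R = 1 / (1 − 0.3696) = 1.586
Css,max = 46.1 × 1.586 = 73.13 µg/L
Css,min = Css,max × e^(−kτ) = 73.13 × 0.3696 ≈ 27.0 µg/L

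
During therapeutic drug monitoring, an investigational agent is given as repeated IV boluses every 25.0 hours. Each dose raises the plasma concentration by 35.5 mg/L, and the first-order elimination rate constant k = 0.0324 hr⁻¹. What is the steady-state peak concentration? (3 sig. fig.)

63.9 mg/L

Fraction remaining after one interval: e^(−kτ) = e^(−0.03240 × 25.0) = 0.4449
R = 1 / (1 − 0.4449) = 1.801
Css,max = 35.5 × 1.801 ≈ 63.9 mg/L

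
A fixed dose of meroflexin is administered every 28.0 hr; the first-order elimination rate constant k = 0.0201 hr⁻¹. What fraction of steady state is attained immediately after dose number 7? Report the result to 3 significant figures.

f_n = 1 − e^(−nkτ) = 1 − e^(−7 × 0.02010 × 28.0) = 1 − e^(−3.940) = 1 − 0.01946 ≈ 0.981

0.981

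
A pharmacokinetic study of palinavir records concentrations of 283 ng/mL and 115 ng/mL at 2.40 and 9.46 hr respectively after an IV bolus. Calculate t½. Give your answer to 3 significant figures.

5.43 hours

k = ln(C₁/C₂) / (t₂ − t₁) = ln(283/115) / (9.46 − 2.40)
  = 0.9005 / 7.060 = 0.1276 hr⁻¹
t½ = ln 2 / k = ln 2 / 0.1276 ≈ 5.43 hours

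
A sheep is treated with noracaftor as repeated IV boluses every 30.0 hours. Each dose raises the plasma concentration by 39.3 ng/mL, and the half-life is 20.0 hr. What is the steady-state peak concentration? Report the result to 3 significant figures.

k = ln 2 / 20.0 = 0.03466 hr⁻¹
Fraction remaining after one interval: e^(−kτ) = e^(−0.03466 × 30.0) = 0.3536
R = 1 / (1 − 0.3536) = 1.547
Css,max = 39.3 × 1.547 ≈ 60.8 ng/mL

60.8 ng/mL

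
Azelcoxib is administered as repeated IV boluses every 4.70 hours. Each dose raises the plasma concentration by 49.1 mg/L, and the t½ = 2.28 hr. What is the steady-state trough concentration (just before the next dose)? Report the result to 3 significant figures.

15.5 mg/L

k = ln 2 / 2.28 = 0.3040 hr⁻¹
Fraction remaining after one interval: e^(−kτ) = e^(−0.3040 × 4.70) = 0.2396
R = 1 / (1 − 0.2396) = 1.315
Css,max = 49.1 × 1.315 = 64.57 mg/L
Css,min = Css,max × e^(−kτ) = 64.57 × 0.2396 ≈ 15.5 mg/L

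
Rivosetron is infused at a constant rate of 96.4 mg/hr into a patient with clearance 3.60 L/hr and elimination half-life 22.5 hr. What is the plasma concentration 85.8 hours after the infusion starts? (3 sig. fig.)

Css = rate / CL = 96.4 / 3.60 = 26.78 mg/L
k = ln 2 / 22.5 = 0.03081 hr⁻¹
C(t) = Css (1 − e^(−kt)) = 26.78 × (1 − e^(−2.643)) = 26.78 × 0.9289 ≈ 24.9 mg/L

24.9 mg/L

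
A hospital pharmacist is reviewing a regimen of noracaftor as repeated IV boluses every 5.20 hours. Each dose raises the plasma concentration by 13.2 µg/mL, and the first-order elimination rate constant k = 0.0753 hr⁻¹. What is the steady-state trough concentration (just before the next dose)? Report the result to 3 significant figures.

Fraction remaining after one interval: e^(−kτ) = e^(−0.07530 × 5.20) = 0.6760
R = 1 / (1 − 0.6760) = 3.086
Css,max = 13.2 × 3.086 = 40.74 µg/mL
Css,min = Css,max × e^(−kτ) = 40.74 × 0.6760 ≈ 27.5 µg/mL

27.5 µg/mL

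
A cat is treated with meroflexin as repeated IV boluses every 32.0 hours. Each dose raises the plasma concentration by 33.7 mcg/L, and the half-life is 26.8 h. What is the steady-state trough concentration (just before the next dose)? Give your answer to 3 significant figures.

26.2 mcg/L

k = ln 2 / 26.8 = 0.02586 h⁻¹
Fraction remaining after one interval: e^(−kτ) = e^(−0.02586 × 32.0) = 0.4371
R = 1 / (1 − 0.4371) = 1.776
Css,max = 33.7 × 1.776 = 59.87 mcg/L
Css,min = Css,max × e^(−kτ) = 59.87 × 0.4371 ≈ 26.2 mcg/L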